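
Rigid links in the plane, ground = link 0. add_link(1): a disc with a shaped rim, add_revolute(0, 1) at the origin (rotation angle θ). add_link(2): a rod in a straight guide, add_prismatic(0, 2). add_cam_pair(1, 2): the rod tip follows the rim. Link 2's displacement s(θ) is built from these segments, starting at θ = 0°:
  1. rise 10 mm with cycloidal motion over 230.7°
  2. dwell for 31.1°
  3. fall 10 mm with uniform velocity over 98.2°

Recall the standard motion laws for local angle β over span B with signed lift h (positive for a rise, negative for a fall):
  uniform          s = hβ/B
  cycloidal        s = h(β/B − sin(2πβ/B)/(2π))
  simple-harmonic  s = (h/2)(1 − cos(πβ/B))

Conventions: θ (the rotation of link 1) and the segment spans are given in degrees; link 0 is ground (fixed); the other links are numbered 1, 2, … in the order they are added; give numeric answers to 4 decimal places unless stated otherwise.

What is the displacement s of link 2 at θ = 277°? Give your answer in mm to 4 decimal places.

segment 1 (0° to 230.7°, cycloidal, h = 10) is passed completely: s = 0.0000 + (10) = 10.0000
segment 2 (230.7° to 261.8°, dwell): s unchanged at 10.0000
θ = 277° falls in segment 3 (261.8° to 360°, uniform, h = -10): β = 277 − 261.8 = 15.2°, B = 98.2°; Δs = -10·15.2/98.2 = -1.5479; s = 10.0000 − 1.5479 = 8.4521

8.4521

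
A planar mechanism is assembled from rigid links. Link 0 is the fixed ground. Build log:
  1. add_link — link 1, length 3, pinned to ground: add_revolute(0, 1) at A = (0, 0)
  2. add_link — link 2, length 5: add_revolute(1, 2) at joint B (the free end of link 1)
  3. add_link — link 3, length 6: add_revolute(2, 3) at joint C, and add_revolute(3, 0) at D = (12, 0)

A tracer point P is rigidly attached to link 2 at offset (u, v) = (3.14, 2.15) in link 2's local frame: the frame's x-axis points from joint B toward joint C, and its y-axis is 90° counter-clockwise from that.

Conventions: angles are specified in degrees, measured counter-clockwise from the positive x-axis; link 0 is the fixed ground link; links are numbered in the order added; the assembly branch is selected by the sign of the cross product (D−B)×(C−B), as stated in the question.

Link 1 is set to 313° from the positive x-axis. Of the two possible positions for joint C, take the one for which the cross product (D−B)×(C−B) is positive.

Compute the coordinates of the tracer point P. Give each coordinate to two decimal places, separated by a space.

A=(0,0), D=(12.00,0)
B = A + 3.00·(cos313°, sin313°) = (2.0460, -2.1941)
|BD| = 10.1929
circle(B,5.00) ∩ circle(D,6.00): a=4.5569, h=2.0579
  candidates: C₊=(6.0531,0.7964) cross=20.976; C₋=(6.9390,-3.2228) cross=-20.976
  branch + wants cross > 0 → take C=(6.0531,0.7964) (cross=20.976)
ex = (C−B)/|BC| = (0.8014,0.5981); ey = (-0.5981,0.8014)
P = B + 3.14·ex + 2.15·ey = (3.2765,1.4070)

3.28 1.41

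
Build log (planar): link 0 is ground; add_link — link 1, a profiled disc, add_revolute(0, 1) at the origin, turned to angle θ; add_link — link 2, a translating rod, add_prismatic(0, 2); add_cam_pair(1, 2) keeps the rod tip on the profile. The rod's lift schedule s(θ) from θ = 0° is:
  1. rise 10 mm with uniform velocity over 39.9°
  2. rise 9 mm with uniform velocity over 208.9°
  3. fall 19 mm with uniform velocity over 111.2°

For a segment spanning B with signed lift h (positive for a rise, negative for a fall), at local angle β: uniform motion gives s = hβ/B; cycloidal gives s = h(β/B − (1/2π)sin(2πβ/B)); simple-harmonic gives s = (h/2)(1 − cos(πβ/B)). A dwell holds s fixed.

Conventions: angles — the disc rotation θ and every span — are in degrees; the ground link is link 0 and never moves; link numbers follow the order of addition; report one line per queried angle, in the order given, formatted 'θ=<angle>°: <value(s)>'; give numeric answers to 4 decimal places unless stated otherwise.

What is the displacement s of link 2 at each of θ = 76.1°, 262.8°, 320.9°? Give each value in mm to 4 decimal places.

seg 1 [0°–39.9°] uniform, h=10: full span → s += 10 → s = 10.0000
seg 2 [39.9°–248.8°] uniform, h=9: θ=76.1° here. β=36.2, B=208.9. 9·36.2/208.9 = 1.5596 → s = 11.5596
seg 2 [39.9°–248.8°] uniform, h=9: full span → s += 9 → s = 19.0000
seg 3 [248.8°–360°] uniform, h=-19: θ=262.8° here. β=14, B=111.2. -19·14/111.2 = -2.3921 → s = 16.6079
seg 3 [248.8°–360°] uniform, h=-19: θ=320.9° here. β=72.1, B=111.2. -19·72.1/111.2 = -12.3192 → s = 6.6808

θ=76.1°: 11.5596
θ=262.8°: 16.6079
θ=320.9°: 6.6808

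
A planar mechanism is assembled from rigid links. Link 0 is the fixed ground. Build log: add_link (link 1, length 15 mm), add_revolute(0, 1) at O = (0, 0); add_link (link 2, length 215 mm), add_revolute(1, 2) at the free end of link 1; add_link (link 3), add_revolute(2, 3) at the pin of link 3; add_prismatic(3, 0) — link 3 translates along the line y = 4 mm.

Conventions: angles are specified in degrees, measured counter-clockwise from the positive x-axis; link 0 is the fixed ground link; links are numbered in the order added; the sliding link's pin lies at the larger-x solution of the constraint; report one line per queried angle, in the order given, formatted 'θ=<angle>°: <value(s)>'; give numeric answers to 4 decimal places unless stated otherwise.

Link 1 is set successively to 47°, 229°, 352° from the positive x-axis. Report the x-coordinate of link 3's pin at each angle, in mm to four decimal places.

geometry: r = 15 mm, L = 215 mm, e = 4 mm
θ=47°: crank pin P = (r cos θ, r sin θ) = (10.229975, 10.970306)
θ=47°: h = r sin θ − e = 10.970306 − 4 = 6.970306
θ=47°: x = r cos θ + √(L² − h²) = 10.229975 + 214.886982 = 225.116957
θ=229°: crank pin P = (r cos θ, r sin θ) = (-9.840885, -11.320644)
θ=229°: h = r sin θ − e = -11.320644 − 4 = -15.320644
θ=229°: x = r cos θ + √(L² − h²) = -9.840885 + 214.453440 = 204.612554
θ=352°: crank pin P = (r cos θ, r sin θ) = (14.854021, -2.087597)
θ=352°: h = r sin θ − e = -2.087597 − 4 = -6.087597
θ=352°: x = r cos θ + √(L² − h²) = 14.854021 + 214.913799 = 229.767820

θ=47°: 225.1170
θ=229°: 204.6126
θ=352°: 229.7678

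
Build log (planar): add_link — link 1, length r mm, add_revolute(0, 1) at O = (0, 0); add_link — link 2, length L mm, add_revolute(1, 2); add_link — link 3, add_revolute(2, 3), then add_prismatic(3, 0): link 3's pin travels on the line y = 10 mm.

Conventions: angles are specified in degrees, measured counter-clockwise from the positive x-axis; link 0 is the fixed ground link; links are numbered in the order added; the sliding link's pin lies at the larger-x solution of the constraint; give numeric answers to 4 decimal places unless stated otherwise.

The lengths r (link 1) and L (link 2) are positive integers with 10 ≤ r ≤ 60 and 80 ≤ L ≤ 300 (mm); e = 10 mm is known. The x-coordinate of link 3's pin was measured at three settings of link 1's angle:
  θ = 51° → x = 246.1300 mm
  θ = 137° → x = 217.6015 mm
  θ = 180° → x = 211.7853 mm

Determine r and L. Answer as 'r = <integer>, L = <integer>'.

constraint per measurement: (x − r cos θ)² + (r sin θ − e)² = L²
subtracting the θ₁ and θ₂ equations cancels the r² and L² terms:
r = (x₁² − x₂²) / (2[(x₁cos θ₁ + e sin θ₁) − (x₂cos θ₂ + e sin θ₂)]) = 21.0000 → r = 21
L² = (x₁ − r cos θ₁)² + (r sin θ₁ − e)² = 54289.0012 → L = 233.0000 → L = 233
check at θ₃=180°: x = 211.7853 (printed 211.7853) ✓

r = 21, L = 233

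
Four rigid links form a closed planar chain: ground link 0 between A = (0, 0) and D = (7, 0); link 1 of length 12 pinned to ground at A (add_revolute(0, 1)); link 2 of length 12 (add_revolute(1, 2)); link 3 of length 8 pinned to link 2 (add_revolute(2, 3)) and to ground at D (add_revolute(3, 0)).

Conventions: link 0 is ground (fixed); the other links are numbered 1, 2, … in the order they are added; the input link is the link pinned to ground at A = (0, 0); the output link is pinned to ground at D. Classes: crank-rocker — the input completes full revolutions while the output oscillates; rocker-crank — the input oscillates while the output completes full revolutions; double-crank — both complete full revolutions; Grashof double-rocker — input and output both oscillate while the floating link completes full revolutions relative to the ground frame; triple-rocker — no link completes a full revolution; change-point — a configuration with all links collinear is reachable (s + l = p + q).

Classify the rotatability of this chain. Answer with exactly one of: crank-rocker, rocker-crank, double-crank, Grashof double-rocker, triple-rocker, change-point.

lengths: ground=7, input=12, coupler=12, output=8
sorted: s=7 (shortest), l=12 (longest), p+q=20
s + l = 19 vs p + q = 20
s + l < p + q (Grashof) with shortest = ground link → double-crank

double-crank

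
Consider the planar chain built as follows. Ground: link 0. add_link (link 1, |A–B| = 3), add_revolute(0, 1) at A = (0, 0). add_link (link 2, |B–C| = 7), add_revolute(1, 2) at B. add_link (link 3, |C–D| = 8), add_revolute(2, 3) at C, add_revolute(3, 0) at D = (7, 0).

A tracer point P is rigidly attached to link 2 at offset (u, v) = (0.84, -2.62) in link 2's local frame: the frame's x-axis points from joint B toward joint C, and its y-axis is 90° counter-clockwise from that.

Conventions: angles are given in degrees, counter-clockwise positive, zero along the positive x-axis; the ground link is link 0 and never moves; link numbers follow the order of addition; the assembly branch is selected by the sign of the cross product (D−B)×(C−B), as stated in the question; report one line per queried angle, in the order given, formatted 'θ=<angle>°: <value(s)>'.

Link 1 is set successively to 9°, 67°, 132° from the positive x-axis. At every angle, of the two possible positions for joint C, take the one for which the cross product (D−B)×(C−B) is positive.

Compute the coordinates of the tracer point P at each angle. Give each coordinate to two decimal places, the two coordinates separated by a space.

A=(0,0), D=(7.00,0)
θ=9°: B = A + 3.00·(cos9°, sin9°) = (2.9631, 0.4693)
θ=9°: |BD| = 4.0641
θ=9°: circle(B,7.00) ∩ circle(D,8.00): a=0.1866, h=6.9975
θ=9°:   candidates: C₊=(3.9565,7.3985) cross=28.439; C₋=(2.3404,-6.5030) cross=-28.439
θ=9°:   branch + wants cross > 0 → take C=(3.9565,7.3985) (cross=28.439)
θ=9°: ex = (C−B)/|BC| = (0.1419,0.9899); ey = (-0.9899,0.1419)
θ=9°: P = B + 0.84·ex + -2.62·ey = (5.6758,0.9290)
θ=67°: B = A + 3.00·(cos67°, sin67°) = (1.1722, 2.7615)
θ=67°: |BD| = 6.4490
θ=67°: circle(B,7.00) ∩ circle(D,8.00): a=2.0615, h=6.6896
θ=67°:   candidates: C₊=(5.8997,7.9240) cross=43.141; C₋=(0.1706,-4.1665) cross=-43.141
θ=67°:   branch + wants cross > 0 → take C=(5.8997,7.9240) (cross=43.141)
θ=67°: ex = (C−B)/|BC| = (0.6754,0.7375); ey = (-0.7375,0.6754)
θ=67°: P = B + 0.84·ex + -2.62·ey = (3.6717,1.6116)
θ=132°: B = A + 3.00·(cos132°, sin132°) = (-2.0074, 2.2294)
θ=132°: |BD| = 9.2792
θ=132°: circle(B,7.00) ∩ circle(D,8.00): a=3.8313, h=5.8584
θ=132°:   candidates: C₊=(3.1193,6.9957) cross=54.361; C₋=(0.3042,-4.3779) cross=-54.361
θ=132°:   branch + wants cross > 0 → take C=(3.1193,6.9957) (cross=54.361)
θ=132°: ex = (C−B)/|BC| = (0.7324,0.6809); ey = (-0.6809,0.7324)
θ=132°: P = B + 0.84·ex + -2.62·ey = (0.3918,0.8826)

θ=9°: 5.68 0.93
θ=67°: 3.67 1.61
θ=132°: 0.39 0.88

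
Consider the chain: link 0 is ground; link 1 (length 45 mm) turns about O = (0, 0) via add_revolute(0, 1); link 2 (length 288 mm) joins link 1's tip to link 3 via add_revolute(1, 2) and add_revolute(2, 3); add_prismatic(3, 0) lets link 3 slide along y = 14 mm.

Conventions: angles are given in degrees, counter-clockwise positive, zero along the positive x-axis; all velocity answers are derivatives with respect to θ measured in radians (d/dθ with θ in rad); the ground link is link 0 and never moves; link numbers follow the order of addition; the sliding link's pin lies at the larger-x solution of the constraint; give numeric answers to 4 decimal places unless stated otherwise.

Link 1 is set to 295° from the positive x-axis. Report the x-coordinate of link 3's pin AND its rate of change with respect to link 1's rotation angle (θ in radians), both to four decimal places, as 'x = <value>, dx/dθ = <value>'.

geometry: r = 45 mm, L = 288 mm, e = 14 mm
crank pin P = (r cos θ, r sin θ) = (19.017822, -40.783850)
h = r sin θ − e = -40.783850 − 14 = -54.783850
x = r cos θ + √(L² − h²) = 19.017822 + 282.741454 = 301.759276
dx/dθ = −r sin θ − h·r cos θ/√(L² − h²) (θ in radians; h = -54.783850) = 44.468735

x = 301.7593, dx/dθ = 44.4687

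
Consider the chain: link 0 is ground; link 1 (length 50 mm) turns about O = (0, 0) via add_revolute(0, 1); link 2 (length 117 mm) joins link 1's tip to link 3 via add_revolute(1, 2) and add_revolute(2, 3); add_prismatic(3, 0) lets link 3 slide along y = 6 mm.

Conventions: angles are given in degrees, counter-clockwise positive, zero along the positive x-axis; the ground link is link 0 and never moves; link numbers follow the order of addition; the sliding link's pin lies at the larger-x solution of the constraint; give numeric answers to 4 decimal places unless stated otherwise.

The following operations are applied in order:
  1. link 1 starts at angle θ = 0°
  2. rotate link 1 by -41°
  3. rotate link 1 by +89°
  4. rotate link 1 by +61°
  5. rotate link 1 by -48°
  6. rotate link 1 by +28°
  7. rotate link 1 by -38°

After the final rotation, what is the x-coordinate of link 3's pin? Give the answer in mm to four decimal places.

geometry: r = 50 mm, L = 117 mm, e = 6 mm; θ starts at 0°
rotate link 1 by -41°: θ ← 0° -41° = -41°
rotate link 1 by +89°: θ ← -41° +89° = 48°
rotate link 1 by +61°: θ ← 48° +61° = 109°
rotate link 1 by -48°: θ ← 109° -48° = 61°
rotate link 1 by +28°: θ ← 61° +28° = 89°
rotate link 1 by -38°: θ ← 89° -38° = 51°
crank pin P = (r cos θ, r sin θ) = (31.466020, 38.857298)
h = r sin θ − e = 38.857298 − 6 = 32.857298
x = r cos θ + √(L² − h²) = 31.466020 + 112.291576 = 143.757595

143.7576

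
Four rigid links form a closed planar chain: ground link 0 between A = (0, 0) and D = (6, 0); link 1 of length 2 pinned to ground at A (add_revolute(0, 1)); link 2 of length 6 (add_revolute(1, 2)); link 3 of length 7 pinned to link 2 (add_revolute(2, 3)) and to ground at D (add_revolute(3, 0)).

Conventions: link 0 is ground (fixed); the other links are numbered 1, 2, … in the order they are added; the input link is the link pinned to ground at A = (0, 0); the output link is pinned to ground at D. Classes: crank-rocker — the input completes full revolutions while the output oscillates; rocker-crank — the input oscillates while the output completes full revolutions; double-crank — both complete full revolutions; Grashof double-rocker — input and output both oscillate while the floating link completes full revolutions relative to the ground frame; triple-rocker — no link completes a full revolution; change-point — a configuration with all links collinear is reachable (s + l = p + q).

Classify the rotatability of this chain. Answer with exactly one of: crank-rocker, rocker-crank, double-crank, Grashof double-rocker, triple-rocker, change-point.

lengths: ground=6, input=2, coupler=6, output=7
sorted: s=2 (shortest), l=7 (longest), p+q=12
s + l = 9 vs p + q = 12
s + l < p + q (Grashof) with shortest = input link → crank-rocker

crank-rocker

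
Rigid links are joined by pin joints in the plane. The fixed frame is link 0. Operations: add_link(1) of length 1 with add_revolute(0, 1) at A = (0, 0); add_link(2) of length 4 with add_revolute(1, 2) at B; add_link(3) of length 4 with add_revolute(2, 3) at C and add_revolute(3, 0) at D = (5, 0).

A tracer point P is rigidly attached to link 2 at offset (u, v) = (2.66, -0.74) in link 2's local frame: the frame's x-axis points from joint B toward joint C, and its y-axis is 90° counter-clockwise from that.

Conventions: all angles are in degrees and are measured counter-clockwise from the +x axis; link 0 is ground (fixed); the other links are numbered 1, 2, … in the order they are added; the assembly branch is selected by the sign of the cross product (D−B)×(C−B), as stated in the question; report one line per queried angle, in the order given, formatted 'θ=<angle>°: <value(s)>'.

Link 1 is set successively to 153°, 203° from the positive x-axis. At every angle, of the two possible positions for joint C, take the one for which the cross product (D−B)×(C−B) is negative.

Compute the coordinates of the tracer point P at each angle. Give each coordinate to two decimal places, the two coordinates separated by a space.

A=(0,0), D=(5.00,0)
θ=153°: B = A + 1.00·(cos153°, sin153°) = (-0.8910, 0.4540)
θ=153°: |BD| = 5.9085
θ=153°: circle(B,4.00) ∩ circle(D,4.00): a=2.9542, h=2.6968
θ=153°:   candidates: C₊=(2.2617,2.9158) cross=15.934; C₋=(1.8473,-2.4618) cross=-15.934
θ=153°:   branch - wants cross < 0 → take C=(1.8473,-2.4618) (cross=-15.934)
θ=153°: ex = (C−B)/|BC| = (0.6846,-0.7289); ey = (0.7289,0.6846)
θ=153°: P = B + 2.66·ex + -0.74·ey = (0.3905,-1.9916)
θ=203°: B = A + 1.00·(cos203°, sin203°) = (-0.9205, -0.3907)
θ=203°: |BD| = 5.9334
θ=203°: circle(B,4.00) ∩ circle(D,4.00): a=2.9667, h=2.6830
θ=203°:   candidates: C₊=(1.8631,2.4819) cross=15.920; C₋=(2.2164,-2.8726) cross=-15.920
θ=203°:   branch - wants cross < 0 → take C=(2.2164,-2.8726) (cross=-15.920)
θ=203°: ex = (C−B)/|BC| = (0.7842,-0.6205); ey = (0.6205,0.7842)
θ=203°: P = B + 2.66·ex + -0.74·ey = (0.7064,-2.6215)

θ=153°: 0.39 -1.99
θ=203°: 0.71 -2.62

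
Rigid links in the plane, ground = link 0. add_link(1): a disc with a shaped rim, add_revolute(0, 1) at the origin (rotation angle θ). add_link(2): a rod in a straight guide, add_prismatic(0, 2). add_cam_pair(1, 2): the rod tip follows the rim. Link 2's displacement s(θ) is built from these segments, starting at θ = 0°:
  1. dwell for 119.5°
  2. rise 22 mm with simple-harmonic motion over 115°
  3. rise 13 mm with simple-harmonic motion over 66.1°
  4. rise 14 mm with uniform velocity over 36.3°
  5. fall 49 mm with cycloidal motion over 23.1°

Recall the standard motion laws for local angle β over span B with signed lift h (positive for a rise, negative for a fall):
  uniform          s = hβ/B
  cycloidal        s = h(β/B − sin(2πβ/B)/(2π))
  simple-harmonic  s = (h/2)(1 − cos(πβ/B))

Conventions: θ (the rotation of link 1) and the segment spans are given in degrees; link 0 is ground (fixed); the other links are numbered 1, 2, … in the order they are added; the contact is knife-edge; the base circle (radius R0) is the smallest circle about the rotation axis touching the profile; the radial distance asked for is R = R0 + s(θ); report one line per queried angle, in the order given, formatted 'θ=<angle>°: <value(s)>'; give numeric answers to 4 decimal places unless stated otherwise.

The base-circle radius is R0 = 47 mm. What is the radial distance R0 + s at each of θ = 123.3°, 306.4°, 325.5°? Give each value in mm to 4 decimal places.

segment 1 (0° to 119.5°, dwell): s unchanged at 0.0000
θ = 123.3° falls in segment 2 (119.5° to 234.5°, simple-harmonic, h = 22): β = 123.3 − 119.5 = 3.8°, B = 115°; Δs = 22/2·(1 − cos(π·0.0330)) = 0.0592; s = 0.0000 + 0.0592 = 0.0592
segment 2 (119.5° to 234.5°, simple-harmonic, h = 22) is passed completely: s = 0.0000 + (22) = 22.0000
segment 3 (234.5° to 300.6°, simple-harmonic, h = 13) is passed completely: s = 22.0000 + (13) = 35.0000
θ = 306.4° falls in segment 4 (300.6° to 336.9°, uniform, h = 14): β = 306.4 − 300.6 = 5.8°, B = 36.3°; Δs = 14·5.8/36.3 = 2.2369; s = 35.0000 + 2.2369 = 37.2369
θ = 325.5° falls in segment 4 (300.6° to 336.9°, uniform, h = 14): β = 325.5 − 300.6 = 24.9°, B = 36.3°; Δs = 14·24.9/36.3 = 9.6033; s = 35.0000 + 9.6033 = 44.6033
θ=123.3°: R = R0 + s = 47 + 0.0592 = 47.0592
θ=306.4°: R = R0 + s = 47 + 37.2369 = 84.2369
θ=325.5°: R = R0 + s = 47 + 44.6033 = 91.6033

θ=123.3°: 47.0592
θ=306.4°: 84.2369
θ=325.5°: 91.6033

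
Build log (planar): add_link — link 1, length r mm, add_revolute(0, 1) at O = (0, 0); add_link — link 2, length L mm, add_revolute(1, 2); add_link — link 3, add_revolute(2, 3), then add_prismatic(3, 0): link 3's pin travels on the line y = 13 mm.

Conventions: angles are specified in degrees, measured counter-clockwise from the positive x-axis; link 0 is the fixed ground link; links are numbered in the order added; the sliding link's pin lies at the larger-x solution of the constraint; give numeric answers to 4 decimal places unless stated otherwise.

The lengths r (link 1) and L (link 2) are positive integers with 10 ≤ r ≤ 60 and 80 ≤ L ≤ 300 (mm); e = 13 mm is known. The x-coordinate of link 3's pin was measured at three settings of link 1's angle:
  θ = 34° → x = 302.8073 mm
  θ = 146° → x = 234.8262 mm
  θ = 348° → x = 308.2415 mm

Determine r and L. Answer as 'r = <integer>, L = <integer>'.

constraint per measurement: (x − r cos θ)² + (r sin θ − e)² = L²
subtracting the θ₁ and θ₂ equations cancels the r² and L² terms:
r = (x₁² − x₂²) / (2[(x₁cos θ₁ + e sin θ₁) − (x₂cos θ₂ + e sin θ₂)]) = 41.0000 → r = 41
L² = (x₁ − r cos θ₁)² + (r sin θ₁ − e)² = 72360.9937 → L = 269.0000 → L = 269
check at θ₃=348°: x = 308.2415 (printed 308.2415) ✓

r = 41, L = 269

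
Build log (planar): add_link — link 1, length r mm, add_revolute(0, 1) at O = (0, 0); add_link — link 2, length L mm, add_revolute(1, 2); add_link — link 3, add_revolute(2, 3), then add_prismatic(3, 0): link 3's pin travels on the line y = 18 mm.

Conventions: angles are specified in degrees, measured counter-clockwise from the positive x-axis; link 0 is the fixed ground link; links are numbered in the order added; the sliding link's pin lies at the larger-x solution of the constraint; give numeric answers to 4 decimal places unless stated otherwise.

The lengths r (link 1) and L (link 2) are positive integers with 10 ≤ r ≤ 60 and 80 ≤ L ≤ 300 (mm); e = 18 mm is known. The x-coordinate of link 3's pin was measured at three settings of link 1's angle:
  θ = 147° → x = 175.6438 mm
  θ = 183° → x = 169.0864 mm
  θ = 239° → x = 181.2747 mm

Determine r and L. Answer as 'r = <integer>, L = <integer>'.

constraint per measurement: (x − r cos θ)² + (r sin θ − e)² = L²
subtracting the θ₁ and θ₂ equations cancels the r² and L² terms:
r = (x₁² − x₂²) / (2[(x₁cos θ₁ + e sin θ₁) − (x₂cos θ₂ + e sin θ₂)]) = 35.0004 → r = 35
L² = (x₁ − r cos θ₁)² + (r sin θ₁ − e)² = 42025.0093 → L = 205.0000 → L = 205
check at θ₃=239°: x = 181.2747 (printed 181.2747) ✓

r = 35, L = 205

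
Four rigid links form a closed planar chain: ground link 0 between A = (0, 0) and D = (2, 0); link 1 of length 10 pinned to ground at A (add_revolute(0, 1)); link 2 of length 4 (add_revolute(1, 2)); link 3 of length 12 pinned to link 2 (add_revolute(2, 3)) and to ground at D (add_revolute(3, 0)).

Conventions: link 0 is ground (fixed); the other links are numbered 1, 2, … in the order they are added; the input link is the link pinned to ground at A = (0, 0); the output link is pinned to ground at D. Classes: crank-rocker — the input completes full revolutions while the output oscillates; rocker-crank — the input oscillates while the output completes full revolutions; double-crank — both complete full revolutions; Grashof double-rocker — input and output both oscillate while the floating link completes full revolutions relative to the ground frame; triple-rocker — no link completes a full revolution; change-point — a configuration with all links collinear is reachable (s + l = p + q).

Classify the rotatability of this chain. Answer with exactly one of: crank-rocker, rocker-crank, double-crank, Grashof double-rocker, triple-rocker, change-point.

lengths: ground=2, input=10, coupler=4, output=12
sorted: s=2 (shortest), l=12 (longest), p+q=14
s + l = 14 vs p + q = 14
s + l = p + q → change-point (collinear configuration reachable)

change-point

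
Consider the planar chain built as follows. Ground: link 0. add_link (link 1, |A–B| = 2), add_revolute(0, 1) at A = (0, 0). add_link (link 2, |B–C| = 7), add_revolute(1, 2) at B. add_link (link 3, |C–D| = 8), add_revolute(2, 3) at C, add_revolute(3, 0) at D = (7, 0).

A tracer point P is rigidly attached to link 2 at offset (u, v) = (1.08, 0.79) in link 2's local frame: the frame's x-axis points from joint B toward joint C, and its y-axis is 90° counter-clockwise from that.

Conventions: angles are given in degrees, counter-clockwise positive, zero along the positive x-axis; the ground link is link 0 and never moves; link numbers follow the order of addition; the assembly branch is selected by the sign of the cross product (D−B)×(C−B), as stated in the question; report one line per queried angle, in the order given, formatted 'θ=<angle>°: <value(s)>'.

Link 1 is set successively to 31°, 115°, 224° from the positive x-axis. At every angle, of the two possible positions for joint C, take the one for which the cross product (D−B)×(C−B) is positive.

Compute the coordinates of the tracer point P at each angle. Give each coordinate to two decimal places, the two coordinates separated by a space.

A=(0,0), D=(7.00,0)
θ=31°: B = A + 2.00·(cos31°, sin31°) = (1.7143, 1.0301)
θ=31°: |BD| = 5.3851
θ=31°: circle(B,7.00) ∩ circle(D,8.00): a=1.2998, h=6.8783
θ=31°:   candidates: C₊=(4.3058,7.5327) cross=37.040; C₋=(1.6745,-5.9698) cross=-37.040
θ=31°:   branch + wants cross > 0 → take C=(4.3058,7.5327) (cross=37.040)
θ=31°: ex = (C−B)/|BC| = (0.3702,0.9289); ey = (-0.9289,0.3702)
θ=31°: P = B + 1.08·ex + 0.79·ey = (1.3803,2.3258)
θ=115°: B = A + 2.00·(cos115°, sin115°) = (-0.8452, 1.8126)
θ=115°: |BD| = 8.0519
θ=115°: circle(B,7.00) ∩ circle(D,8.00): a=3.0945, h=6.2789
θ=115°:   candidates: C₊=(3.5833,7.2337) cross=50.557; C₋=(0.7564,-5.0017) cross=-50.557
θ=115°:   branch + wants cross > 0 → take C=(3.5833,7.2337) (cross=50.557)
θ=115°: ex = (C−B)/|BC| = (0.6326,0.7744); ey = (-0.7744,0.6326)
θ=115°: P = B + 1.08·ex + 0.79·ey = (-0.7738,3.1488)
θ=224°: B = A + 2.00·(cos224°, sin224°) = (-1.4387, -1.3893)
θ=224°: |BD| = 8.5523
θ=224°: circle(B,7.00) ∩ circle(D,8.00): a=3.3992, h=6.1193
θ=224°:   candidates: C₊=(0.9213,5.2009) cross=52.334; C₋=(2.9094,-6.8751) cross=-52.334
θ=224°:   branch + wants cross > 0 → take C=(0.9213,5.2009) (cross=52.334)
θ=224°: ex = (C−B)/|BC| = (0.3371,0.9415); ey = (-0.9415,0.3371)
θ=224°: P = B + 1.08·ex + 0.79·ey = (-1.8183,-0.1062)

θ=31°: 1.38 2.33
θ=115°: -0.77 3.15
θ=224°: -1.82 -0.11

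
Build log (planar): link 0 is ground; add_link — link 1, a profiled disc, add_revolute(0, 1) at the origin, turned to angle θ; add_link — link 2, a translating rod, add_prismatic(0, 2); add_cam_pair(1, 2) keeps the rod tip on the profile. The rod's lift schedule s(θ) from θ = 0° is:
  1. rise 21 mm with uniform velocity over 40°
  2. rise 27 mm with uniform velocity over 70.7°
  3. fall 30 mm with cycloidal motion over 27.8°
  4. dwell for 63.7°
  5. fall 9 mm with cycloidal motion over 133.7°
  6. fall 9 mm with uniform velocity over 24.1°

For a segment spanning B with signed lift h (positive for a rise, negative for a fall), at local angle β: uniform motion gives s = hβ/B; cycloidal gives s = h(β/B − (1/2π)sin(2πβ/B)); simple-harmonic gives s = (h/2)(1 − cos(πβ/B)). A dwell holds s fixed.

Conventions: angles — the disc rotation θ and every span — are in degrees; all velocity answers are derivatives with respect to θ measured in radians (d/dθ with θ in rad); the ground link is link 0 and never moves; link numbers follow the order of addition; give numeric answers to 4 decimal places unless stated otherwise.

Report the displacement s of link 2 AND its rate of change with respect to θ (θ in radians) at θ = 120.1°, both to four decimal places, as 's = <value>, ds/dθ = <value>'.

seg 1 [0°–40°] uniform, h=21: full span → s += 21 → s = 21.0000
seg 2 [40°–110.7°] uniform, h=27: full span → s += 27 → s = 48.0000
seg 3 [110.7°–138.5°] cycloidal, h=-30: θ=120.1° here. β=9.4, B=27.8. -30·(0.3381 − sin(2π·0.3381)/(2π)) = -6.0827 → s = 41.9173
velocity in seg [110.7°–138.5°] (cycloidal), θ in radians: β = 9.4° = 0.1641 rad, B = 27.8° = 0.4852 rad; ds/dθ = (h/B)(1 − cos(2πβ/B)) = ((-30)/0.4852)(1 − cos(2π·0.3381)) = -94.344315 mm/rad

s = 41.9173, ds/dθ = -94.3443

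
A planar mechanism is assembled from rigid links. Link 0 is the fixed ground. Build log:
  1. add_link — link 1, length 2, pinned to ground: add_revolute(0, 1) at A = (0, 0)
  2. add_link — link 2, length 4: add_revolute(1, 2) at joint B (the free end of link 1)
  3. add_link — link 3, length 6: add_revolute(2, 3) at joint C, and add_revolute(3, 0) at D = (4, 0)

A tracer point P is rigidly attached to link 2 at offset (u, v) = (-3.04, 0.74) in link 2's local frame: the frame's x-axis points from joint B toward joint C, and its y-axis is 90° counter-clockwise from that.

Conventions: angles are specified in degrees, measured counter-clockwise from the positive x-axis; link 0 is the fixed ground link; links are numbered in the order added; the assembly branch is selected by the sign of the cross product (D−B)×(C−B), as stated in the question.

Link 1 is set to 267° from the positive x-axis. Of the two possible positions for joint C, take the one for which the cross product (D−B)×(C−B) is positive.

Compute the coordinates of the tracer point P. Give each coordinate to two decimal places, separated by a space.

A=(0,0), D=(4.00,0)
B = A + 2.00·(cos267°, sin267°) = (-0.1047, -1.9973)
|BD| = 4.5648
circle(B,4.00) ∩ circle(D,6.00): a=0.0917, h=3.9989
  candidates: C₊=(-1.7719,1.6387) cross=18.254; C₋=(1.7275,-5.5530) cross=-18.254
  branch + wants cross > 0 → take C=(-1.7719,1.6387) (cross=18.254)
ex = (C−B)/|BC| = (-0.4168,0.9090); ey = (-0.9090,-0.4168)
P = B + -3.04·ex + 0.74·ey = (0.4897,-5.0690)

0.49 -5.07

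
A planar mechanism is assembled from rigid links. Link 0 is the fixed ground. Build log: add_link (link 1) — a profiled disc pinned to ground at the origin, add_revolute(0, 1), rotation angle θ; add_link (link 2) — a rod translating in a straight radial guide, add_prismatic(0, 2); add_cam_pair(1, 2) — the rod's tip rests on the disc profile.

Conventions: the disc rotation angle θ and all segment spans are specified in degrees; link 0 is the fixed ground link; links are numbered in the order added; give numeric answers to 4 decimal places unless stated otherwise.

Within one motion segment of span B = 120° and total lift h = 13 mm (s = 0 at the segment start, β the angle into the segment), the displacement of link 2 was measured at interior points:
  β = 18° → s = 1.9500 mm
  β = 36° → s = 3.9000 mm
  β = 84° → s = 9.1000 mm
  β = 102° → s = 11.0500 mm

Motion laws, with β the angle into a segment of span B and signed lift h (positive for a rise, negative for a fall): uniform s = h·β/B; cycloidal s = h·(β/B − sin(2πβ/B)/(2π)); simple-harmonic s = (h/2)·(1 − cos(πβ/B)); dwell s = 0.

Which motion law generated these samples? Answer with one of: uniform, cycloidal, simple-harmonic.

candidates at β/B = r: uniform s = h·r (linear in β); cycloidal s = h·(r − sin(2πr)/(2π)); simple-harmonic s = (h/2)(1 − cos(πr))
β=18°: printed 1.9500 | uniform 1.9500, cycloidal 0.2761, simple-harmonic 0.7085
β=36°: printed 3.9000 | uniform 3.9000, cycloidal 1.9323, simple-harmonic 2.6794
β=84°: printed 9.1000 | uniform 9.1000, cycloidal 11.0677, simple-harmonic 10.3206
β=102°: printed 11.0500 | uniform 11.0500, cycloidal 12.7239, simple-harmonic 12.2915
only one law matches every sample → uniform

uniform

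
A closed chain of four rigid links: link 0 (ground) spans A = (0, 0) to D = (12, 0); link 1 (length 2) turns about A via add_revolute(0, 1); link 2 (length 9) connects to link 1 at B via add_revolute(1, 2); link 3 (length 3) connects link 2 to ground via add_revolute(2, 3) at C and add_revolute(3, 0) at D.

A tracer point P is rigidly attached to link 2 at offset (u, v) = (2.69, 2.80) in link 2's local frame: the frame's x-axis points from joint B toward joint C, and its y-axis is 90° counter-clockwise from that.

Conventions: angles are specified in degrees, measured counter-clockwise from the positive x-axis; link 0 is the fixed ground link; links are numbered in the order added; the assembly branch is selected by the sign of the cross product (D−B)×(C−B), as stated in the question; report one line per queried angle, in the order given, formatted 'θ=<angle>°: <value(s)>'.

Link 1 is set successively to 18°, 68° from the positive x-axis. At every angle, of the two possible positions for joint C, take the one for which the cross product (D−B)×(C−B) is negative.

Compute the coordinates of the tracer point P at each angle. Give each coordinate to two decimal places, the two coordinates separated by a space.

A=(0,0), D=(12.00,0)
θ=18°: B = A + 2.00·(cos18°, sin18°) = (1.9021, 0.6180)
θ=18°: |BD| = 10.1168
θ=18°: circle(B,9.00) ∩ circle(D,3.00): a=8.6168, h=2.5981
θ=18°:   candidates: C₊=(10.6616,2.6849) cross=26.284; C₋=(10.3441,-2.5016) cross=-26.284
θ=18°:   branch - wants cross < 0 → take C=(10.3441,-2.5016) (cross=-26.284)
θ=18°: ex = (C−B)/|BC| = (0.9380,-0.3466); ey = (0.3466,0.9380)
θ=18°: P = B + 2.69·ex + 2.80·ey = (5.3959,2.3120)
θ=68°: B = A + 2.00·(cos68°, sin68°) = (0.7492, 1.8544)
θ=68°: |BD| = 11.4026
θ=68°: circle(B,9.00) ∩ circle(D,3.00): a=8.8585, h=1.5898
θ=68°:   candidates: C₊=(9.7483,1.9824) cross=18.128; C₋=(9.2312,-1.1549) cross=-18.128
θ=68°:   branch - wants cross < 0 → take C=(9.2312,-1.1549) (cross=-18.128)
θ=68°: ex = (C−B)/|BC| = (0.9424,-0.3344); ey = (0.3344,0.9424)
θ=68°: P = B + 2.69·ex + 2.80·ey = (4.2206,3.5938)

θ=18°: 5.40 2.31
θ=68°: 4.22 3.59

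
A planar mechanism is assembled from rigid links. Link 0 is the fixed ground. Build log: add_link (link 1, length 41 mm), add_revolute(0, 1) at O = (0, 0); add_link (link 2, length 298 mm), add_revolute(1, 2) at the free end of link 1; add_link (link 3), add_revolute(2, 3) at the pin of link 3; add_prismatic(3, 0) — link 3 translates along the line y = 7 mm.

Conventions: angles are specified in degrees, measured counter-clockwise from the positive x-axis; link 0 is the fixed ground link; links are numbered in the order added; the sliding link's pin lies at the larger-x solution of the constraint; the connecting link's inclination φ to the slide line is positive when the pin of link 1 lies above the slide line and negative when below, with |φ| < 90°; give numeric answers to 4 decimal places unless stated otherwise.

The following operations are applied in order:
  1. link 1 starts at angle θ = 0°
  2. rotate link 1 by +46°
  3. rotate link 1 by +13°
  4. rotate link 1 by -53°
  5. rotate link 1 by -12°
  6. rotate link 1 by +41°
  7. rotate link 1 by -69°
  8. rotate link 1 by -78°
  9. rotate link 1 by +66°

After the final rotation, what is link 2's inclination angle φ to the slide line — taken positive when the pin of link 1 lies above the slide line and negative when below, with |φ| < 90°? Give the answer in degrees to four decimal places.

geometry: r = 41 mm, L = 298 mm, e = 7 mm; θ starts at 0°
rotate link 1 by +46°: θ ← 0° +46° = 46°
rotate link 1 by +13°: θ ← 46° +13° = 59°
rotate link 1 by -53°: θ ← 59° -53° = 6°
rotate link 1 by -12°: θ ← 6° -12° = -6°
rotate link 1 by +41°: θ ← -6° +41° = 35°
rotate link 1 by -69°: θ ← 35° -69° = -34°
rotate link 1 by -78°: θ ← -34° -78° = -112°
rotate link 1 by +66°: θ ← -112° +66° = -46°
h = r sin θ − e = -29.492932 − 7 = -36.492932
sin φ = h / L = -36.492932 / 298 = -0.12245950
φ = arcsin(-0.12245950) = -7.034069°

-7.0341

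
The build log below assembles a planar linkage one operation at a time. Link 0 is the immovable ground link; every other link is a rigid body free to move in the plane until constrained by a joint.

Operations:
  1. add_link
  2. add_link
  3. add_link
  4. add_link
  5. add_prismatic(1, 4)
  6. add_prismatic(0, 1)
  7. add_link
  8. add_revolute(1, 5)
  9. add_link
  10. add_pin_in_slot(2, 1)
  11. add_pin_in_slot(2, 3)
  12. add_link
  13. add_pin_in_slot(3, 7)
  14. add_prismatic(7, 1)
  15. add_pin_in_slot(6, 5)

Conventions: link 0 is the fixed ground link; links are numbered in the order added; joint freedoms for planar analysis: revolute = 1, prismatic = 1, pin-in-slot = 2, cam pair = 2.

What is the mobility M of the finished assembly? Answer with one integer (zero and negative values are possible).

ground; <1,0,0>
#1 <2,0,0>
#2 <3,0,0>
#3 <4,0,0>
#4 <5,0,0>
P:1↔4 J1 <5,1,0>
P:0↔1 J1 <5,2,0>
#5 <6,2,0>
R:1↔5 J1 <6,3,0>
#6 <7,3,0>
PS:2↔1 J2 <7,3,1>
PS:2↔3 J2 <7,3,2>
#7 <8,3,2>
PS:3↔7 J2 <8,3,3>
P:7↔1 J1 <8,4,3>
PS:6↔5 J2 <8,4,4>
3×7 − 2×4 − 1×4 = 9

M = 9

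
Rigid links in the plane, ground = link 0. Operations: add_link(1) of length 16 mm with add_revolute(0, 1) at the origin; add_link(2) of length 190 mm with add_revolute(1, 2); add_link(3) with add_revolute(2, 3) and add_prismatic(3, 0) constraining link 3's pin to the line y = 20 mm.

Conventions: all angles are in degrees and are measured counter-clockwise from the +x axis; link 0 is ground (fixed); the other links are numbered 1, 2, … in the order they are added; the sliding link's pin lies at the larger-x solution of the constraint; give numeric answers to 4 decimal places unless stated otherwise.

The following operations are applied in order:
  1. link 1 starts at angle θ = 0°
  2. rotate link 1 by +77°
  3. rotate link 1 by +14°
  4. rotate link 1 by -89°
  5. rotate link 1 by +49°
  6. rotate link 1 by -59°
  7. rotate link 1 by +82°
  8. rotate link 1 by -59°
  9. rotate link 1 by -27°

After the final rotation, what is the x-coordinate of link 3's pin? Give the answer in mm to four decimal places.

geometry: r = 16 mm, L = 190 mm, e = 20 mm; θ starts at 0°
rotate link 1 by +77°: θ ← 0° +77° = 77°
rotate link 1 by +14°: θ ← 77° +14° = 91°
rotate link 1 by -89°: θ ← 91° -89° = 2°
rotate link 1 by +49°: θ ← 2° +49° = 51°
rotate link 1 by -59°: θ ← 51° -59° = -8°
rotate link 1 by +82°: θ ← -8° +82° = 74°
rotate link 1 by -59°: θ ← 74° -59° = 15°
rotate link 1 by -27°: θ ← 15° -27° = -12°
crank pin P = (r cos θ, r sin θ) = (15.650362, -3.326587)
h = r sin θ − e = -3.326587 − 20 = -23.326587
x = r cos θ + √(L² − h²) = 15.650362 + 188.562643 = 204.213005

204.2130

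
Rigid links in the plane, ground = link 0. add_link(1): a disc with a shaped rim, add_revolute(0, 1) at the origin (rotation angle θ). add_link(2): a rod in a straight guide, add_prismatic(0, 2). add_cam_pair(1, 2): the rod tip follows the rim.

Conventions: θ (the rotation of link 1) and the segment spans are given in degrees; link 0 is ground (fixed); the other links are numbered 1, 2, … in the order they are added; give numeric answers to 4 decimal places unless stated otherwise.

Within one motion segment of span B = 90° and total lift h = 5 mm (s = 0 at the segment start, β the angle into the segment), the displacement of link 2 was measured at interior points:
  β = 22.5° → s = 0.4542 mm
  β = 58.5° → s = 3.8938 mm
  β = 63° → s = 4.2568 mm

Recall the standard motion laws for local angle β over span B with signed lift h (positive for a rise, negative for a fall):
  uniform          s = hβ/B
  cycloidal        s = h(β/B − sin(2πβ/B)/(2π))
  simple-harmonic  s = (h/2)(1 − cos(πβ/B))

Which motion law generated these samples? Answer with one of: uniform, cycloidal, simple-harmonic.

candidates at β/B = r: uniform s = h·r (linear in β); cycloidal s = h·(r − sin(2πr)/(2π)); simple-harmonic s = (h/2)(1 − cos(πr))
β=22.5°: printed 0.4542 | uniform 1.2500, cycloidal 0.4542, simple-harmonic 0.7322
β=58.5°: printed 3.8938 | uniform 3.2500, cycloidal 3.8938, simple-harmonic 3.6350
β=63°: printed 4.2568 | uniform 3.5000, cycloidal 4.2568, simple-harmonic 3.9695
only one law matches every sample → cycloidal

cycloidal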